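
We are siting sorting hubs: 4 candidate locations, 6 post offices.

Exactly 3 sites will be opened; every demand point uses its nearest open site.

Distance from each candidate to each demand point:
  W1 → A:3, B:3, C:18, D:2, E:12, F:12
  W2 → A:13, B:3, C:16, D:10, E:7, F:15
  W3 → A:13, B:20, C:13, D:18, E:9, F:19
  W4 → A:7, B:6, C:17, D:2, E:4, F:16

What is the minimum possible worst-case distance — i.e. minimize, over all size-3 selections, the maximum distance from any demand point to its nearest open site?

13

Open {W1, W2, W3}.
  Farthest demand point is C at distance 13 (to W3); all others are ≤ 13.
With {W1, W3, W4} the worst case is 13.
With {W2, W3, W4} the worst case is 15.
No size-3 selection achieves below 13.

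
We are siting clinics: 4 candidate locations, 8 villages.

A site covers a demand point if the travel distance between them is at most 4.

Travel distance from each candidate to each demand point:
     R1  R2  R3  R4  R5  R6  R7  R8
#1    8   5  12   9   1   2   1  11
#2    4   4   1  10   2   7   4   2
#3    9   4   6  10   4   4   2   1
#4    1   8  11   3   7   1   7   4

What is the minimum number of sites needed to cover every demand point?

Coverage sets (demand points within 4 of each site):
  #1: {R5, R6, R7}
  #2: {R1, R2, R3, R5, R7, R8}
  #3: {R2, R5, R6, R7, R8}
  #4: {R1, R4, R6, R8}
No single site covers all 8 demand points.
But {#2, #4} covers everything, so the minimum is 2.

2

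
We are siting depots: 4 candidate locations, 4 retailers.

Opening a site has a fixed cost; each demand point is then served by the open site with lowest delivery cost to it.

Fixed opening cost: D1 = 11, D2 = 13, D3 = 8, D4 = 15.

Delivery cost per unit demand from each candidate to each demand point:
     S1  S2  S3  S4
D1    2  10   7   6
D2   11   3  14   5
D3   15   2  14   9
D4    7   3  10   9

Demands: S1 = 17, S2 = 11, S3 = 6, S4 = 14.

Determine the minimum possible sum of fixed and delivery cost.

200

Open {D1, D2, D3}: assign each demand point to its cheapest open site.
  S1→D1 17×2=34, S2→D3 11×2=22, S3→D1 6×7=42, S4→D2 14×5=70
  delivery cost 168, fixed 32 → total 200.
Compare {D1, D3}: delivery cost 182 + fixed 19 = 201.
Compare {D1, D2}: delivery cost 179 + fixed 24 = 203.
Compare {D1, D2, D3, D4}: delivery cost 168 + fixed 47 = 215.
All other subsets cost ≥ 201. Minimum total cost: 200.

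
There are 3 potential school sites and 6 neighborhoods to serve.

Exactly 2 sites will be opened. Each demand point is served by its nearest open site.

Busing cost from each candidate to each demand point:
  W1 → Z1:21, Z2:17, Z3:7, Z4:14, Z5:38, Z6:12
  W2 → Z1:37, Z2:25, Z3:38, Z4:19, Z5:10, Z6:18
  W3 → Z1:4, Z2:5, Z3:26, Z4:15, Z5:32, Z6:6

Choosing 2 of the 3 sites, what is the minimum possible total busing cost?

Open {W2, W3}.
  Z1→W3 4, Z2→W3 5, Z3→W3 26, Z4→W3 15, Z5→W2 10, Z6→W3 6  ⇒ total 66.
Compare {W1, W3}: total 68.
Compare {W1, W2}: total 81.

66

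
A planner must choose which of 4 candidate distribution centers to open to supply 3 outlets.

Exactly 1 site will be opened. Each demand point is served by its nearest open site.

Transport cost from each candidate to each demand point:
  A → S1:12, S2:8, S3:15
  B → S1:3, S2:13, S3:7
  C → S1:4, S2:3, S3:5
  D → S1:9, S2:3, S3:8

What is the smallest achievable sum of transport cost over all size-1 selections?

12

Open {C}.
  S1→C 4, S2→C 3, S3→C 5  ⇒ total 12.
Compare {D}: total 20.
Compare {B}: total 23.
No size-1 selection does better; minimum is 12.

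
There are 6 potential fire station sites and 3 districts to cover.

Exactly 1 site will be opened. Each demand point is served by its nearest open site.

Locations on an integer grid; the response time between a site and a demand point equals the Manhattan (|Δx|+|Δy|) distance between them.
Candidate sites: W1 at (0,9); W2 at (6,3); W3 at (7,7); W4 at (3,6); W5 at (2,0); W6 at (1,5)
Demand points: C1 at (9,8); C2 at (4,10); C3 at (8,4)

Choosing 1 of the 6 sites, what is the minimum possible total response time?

Open {W3}.
  C1→W3 3, C2→W3 6, C3→W3 4  ⇒ total 13.
Compare {W2}: total 20.
Compare {W4}: total 20.
No size-1 selection does better; minimum is 13.

13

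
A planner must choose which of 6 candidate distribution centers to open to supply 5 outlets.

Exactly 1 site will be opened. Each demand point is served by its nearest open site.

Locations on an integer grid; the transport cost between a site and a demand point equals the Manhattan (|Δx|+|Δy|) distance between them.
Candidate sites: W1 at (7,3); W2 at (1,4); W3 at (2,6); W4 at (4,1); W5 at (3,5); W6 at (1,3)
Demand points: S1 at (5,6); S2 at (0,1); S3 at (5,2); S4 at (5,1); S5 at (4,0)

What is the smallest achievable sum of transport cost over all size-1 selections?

Open {W4}.
  S1→W4 6, S2→W4 4, S3→W4 2, S4→W4 1, S5→W4 1  ⇒ total 14.
Compare {W1}: total 27.
Compare {W5}: total 27.
No size-1 selection does better; minimum is 14.

14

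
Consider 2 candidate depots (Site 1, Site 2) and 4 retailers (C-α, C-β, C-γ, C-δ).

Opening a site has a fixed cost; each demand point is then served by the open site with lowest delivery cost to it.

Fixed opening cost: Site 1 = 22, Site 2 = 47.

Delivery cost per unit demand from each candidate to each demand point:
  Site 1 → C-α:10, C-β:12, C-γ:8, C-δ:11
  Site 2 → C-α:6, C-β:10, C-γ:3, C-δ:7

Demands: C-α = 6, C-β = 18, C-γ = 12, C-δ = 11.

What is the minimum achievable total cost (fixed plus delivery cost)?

376

Open {Site 2}: assign each demand point to its cheapest open site.
  C-α→Site 2 6×6=36, C-β→Site 2 18×10=180, C-γ→Site 2 12×3=36, C-δ→Site 2 11×7=77
  delivery cost 329, fixed 47 → total 376.
Compare {Site 1, Site 2}: delivery cost 329 + fixed 69 = 398.
Compare {Site 1}: delivery cost 493 + fixed 22 = 515.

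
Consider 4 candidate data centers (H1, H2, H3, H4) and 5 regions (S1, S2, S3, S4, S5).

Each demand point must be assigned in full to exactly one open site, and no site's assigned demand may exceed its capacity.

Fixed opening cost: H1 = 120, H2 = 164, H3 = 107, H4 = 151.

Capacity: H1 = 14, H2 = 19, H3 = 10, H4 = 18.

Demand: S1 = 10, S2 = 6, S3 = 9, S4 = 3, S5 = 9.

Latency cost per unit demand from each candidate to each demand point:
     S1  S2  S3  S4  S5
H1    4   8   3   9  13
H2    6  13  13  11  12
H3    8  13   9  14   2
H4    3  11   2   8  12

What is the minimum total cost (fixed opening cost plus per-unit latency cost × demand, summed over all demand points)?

544

Open {H1, H3, H4}; cheapest assignment that respects the capacities:
  H1 (cap 14, load 10): S1 — cost 10×4 = 40
  H3 (cap 10, load 9): S5 — cost 9×2 = 18
  H4 (cap 18, load 18): S2, S3, S4 — cost 6×11 + 9×2 + 3×8 = 108
  Shipping 166, fixed 378 → total 544.
  Any other capacity-feasible assignment to {H1, H3, H4} ships for at least 166.
Compare {H2, H4}: its best feasible assignment gives total 591.
Compare {H1, H2, H3}: its best feasible assignment gives total 601.
Every other set of open sites that can feasibly serve all demand totals ≥ 591 even under its best assignment. Minimum: 544.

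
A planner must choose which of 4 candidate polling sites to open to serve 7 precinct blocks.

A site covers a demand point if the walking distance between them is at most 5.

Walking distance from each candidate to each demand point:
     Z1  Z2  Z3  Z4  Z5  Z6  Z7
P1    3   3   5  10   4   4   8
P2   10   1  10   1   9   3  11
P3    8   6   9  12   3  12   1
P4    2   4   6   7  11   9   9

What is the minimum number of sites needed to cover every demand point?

Coverage sets (demand points within 5 of each site):
  P1: {Z1, Z2, Z3, Z5, Z6}
  P2: {Z2, Z4, Z6}
  P3: {Z5, Z7}
  P4: {Z1, Z2}
No 2 sites suffice: every size-2 union leaves at least one demand point uncovered.
But {P1, P2, P3} covers everything, so the minimum is 3.

3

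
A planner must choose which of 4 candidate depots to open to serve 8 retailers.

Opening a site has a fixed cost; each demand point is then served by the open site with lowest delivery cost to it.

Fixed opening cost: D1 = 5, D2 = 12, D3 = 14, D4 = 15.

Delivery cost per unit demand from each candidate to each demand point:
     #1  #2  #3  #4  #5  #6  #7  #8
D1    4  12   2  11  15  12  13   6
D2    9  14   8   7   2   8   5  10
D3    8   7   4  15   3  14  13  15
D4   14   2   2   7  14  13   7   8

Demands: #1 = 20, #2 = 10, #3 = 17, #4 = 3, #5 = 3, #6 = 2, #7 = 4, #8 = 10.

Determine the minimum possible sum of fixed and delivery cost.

289

Open {D1, D2, D4}: assign each demand point to its cheapest open site.
  #1→D1 20×4=80, #2→D4 10×2=20, #3→D1 17×2=34, #4→D2 3×7=21, #5→D2 3×2=6, #6→D2 2×8=16, #7→D2 4×5=20, #8→D1 10×6=60
  delivery cost 257, fixed 32 → total 289.
Compare {D1, D2, D3, D4}: delivery cost 257 + fixed 46 = 303.
Compare {D1, D3, D4}: delivery cost 276 + fixed 34 = 310.
Compare {D1, D4}: delivery cost 309 + fixed 20 = 329.
All other subsets cost ≥ 303. Minimum total cost: 289.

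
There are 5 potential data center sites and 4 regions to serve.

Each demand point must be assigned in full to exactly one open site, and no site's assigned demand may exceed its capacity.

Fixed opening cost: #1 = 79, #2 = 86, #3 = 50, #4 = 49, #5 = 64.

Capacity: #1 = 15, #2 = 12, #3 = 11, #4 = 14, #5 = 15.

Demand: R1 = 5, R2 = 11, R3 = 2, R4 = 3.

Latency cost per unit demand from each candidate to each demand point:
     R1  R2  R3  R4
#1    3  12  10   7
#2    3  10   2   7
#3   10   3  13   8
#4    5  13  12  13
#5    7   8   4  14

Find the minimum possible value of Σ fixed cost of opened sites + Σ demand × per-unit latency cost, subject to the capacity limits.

209

Open {#2, #3}; cheapest assignment that respects the capacities:
  #2 (cap 12, load 10): R1, R3, R4 — cost 5×3 + 2×2 + 3×7 = 40
  #3 (cap 11, load 11): R2 — cost 11×3 = 33
  Shipping 73, fixed 136 → total 209.
  Any other capacity-feasible assignment to {#2, #3} ships for at least 73.
Compare {#1, #3}: its best feasible assignment gives total 218.
Compare {#3, #4}: its best feasible assignment gives total 220.
Every other set of open sites that can feasibly serve all demand totals ≥ 218 even under its best assignment. Minimum: 209.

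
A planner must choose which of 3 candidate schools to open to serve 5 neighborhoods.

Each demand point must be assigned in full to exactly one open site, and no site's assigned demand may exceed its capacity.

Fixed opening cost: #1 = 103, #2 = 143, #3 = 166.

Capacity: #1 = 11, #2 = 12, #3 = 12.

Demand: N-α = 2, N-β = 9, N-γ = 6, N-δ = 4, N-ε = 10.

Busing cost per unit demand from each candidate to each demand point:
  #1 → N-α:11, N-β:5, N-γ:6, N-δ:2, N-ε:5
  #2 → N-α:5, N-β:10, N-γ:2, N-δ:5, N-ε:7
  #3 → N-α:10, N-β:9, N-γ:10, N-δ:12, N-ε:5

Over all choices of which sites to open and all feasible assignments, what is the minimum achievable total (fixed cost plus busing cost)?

Open {#1, #2, #3}; cheapest assignment that respects the capacities:
  #1 (cap 11, load 9): N-β — cost 9×5 = 45
  #2 (cap 12, load 12): N-α, N-γ, N-δ — cost 2×5 + 6×2 + 4×5 = 42
  #3 (cap 12, load 10): N-ε — cost 10×5 = 50
  Shipping 137, fixed 412 → total 549.
  Any other capacity-feasible assignment to {#1, #2, #3} ships for at least 137.
Total demand is 31 and no other set of sites has combined capacity ≥ 31, so {#1, #2, #3} is the only feasible choice of open sites. Minimum: 549.

549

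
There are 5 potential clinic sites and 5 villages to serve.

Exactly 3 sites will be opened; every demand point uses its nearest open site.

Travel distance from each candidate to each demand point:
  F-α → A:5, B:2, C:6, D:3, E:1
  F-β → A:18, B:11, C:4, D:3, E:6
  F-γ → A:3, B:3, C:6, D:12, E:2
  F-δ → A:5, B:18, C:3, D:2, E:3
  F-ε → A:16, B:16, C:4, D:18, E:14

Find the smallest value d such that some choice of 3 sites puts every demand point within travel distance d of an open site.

Open {F-α, F-γ, F-δ}.
  Farthest demand point is A at travel distance 3 (to F-γ); all others are ≤ 3.
With {F-β, F-γ, F-δ} the worst case is 3.
With {F-γ, F-δ, F-ε} the worst case is 3.
No size-3 selection achieves below 3.

3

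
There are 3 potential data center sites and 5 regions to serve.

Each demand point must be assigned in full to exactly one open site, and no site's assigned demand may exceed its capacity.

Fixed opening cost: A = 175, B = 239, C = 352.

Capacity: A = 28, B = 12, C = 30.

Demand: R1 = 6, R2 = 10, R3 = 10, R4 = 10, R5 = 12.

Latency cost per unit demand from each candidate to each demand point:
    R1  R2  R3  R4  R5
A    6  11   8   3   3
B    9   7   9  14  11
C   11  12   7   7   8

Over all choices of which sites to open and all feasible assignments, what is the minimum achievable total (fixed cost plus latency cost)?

Open {A, C}; cheapest assignment that respects the capacities:
  A (cap 28, load 28): R1, R4, R5 — cost 6×6 + 10×3 + 12×3 = 102
  C (cap 30, load 20): R2, R3 — cost 10×12 + 10×7 = 190
  Shipping 292, fixed 527 → total 819.
  Any other capacity-feasible assignment to {A, C} ships for at least 292.
Compare {A, B, C}: its best feasible assignment gives total 1008.
Every other set of open sites that can feasibly serve all demand totals ≥ 1008 even under its best assignment. Minimum: 819.

819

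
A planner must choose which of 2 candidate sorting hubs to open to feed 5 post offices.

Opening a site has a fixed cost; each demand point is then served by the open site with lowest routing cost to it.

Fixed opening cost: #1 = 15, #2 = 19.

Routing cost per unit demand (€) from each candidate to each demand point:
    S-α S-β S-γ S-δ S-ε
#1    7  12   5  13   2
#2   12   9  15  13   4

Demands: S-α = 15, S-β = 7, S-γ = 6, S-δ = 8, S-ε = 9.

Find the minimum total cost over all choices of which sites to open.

354

Open {#1, #2}: assign each demand point to its cheapest open site.
  S-α→#1 15×7=105, S-β→#2 7×9=63, S-γ→#1 6×5=30, S-δ→#1 8×13=104, S-ε→#1 9×2=18
  routing cost 320, fixed 34 → total 354.
Compare {#1}: routing cost 341 + fixed 15 = 356.
Compare {#2}: routing cost 473 + fixed 19 = 492.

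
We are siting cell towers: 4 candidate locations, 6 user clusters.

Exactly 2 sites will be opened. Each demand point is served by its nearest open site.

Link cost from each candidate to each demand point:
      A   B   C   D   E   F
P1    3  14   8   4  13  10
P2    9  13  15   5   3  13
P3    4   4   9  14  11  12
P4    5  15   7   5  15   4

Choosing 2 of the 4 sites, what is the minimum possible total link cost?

Open {P3, P4}.
  A→P3 4, B→P3 4, C→P4 7, D→P4 5, E→P3 11, F→P4 4  ⇒ total 35.
Compare {P2, P3}: total 37.
Compare {P2, P4}: total 37.
No size-2 selection does better; minimum is 35.

35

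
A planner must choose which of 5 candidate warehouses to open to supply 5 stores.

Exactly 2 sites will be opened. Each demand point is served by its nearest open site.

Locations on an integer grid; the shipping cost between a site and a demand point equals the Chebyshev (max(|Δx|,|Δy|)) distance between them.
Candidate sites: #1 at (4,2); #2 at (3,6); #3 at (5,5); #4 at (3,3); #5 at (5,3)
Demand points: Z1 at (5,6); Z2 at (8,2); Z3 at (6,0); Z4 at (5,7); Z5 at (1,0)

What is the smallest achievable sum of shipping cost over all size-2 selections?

Open {#1, #3}.
  Z1→#3 1, Z2→#3 3, Z3→#1 2, Z4→#3 2, Z5→#1 3  ⇒ total 11.
Compare {#3, #4}: total 12.
Compare {#1, #2}: total 13.
No size-2 selection does better; minimum is 11.

11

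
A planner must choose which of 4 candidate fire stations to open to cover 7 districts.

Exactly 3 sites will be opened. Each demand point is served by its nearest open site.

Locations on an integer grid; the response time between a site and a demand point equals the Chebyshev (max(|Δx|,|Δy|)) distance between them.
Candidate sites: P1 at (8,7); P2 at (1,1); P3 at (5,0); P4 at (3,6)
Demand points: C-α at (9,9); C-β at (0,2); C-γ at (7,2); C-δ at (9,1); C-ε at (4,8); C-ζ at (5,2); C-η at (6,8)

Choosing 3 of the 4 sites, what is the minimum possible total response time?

Open {P1, P2, P3}.
  C-α→P1 2, C-β→P2 1, C-γ→P3 2, C-δ→P3 4, C-ε→P1 4, C-ζ→P3 2, C-η→P1 2  ⇒ total 17.
Compare {P1, P3, P4}: total 18.
Compare {P2, P3, P4}: total 20.
No size-3 selection does better; minimum is 17.

17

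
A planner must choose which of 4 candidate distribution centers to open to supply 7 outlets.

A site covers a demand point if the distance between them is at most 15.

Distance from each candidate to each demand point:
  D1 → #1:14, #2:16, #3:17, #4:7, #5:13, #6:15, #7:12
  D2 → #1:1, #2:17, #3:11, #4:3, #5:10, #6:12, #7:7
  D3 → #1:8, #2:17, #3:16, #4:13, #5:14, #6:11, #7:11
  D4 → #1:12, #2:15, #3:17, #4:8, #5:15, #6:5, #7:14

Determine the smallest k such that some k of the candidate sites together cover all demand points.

2

Coverage sets (demand points within 15 of each site):
  D1: {#1, #4, #5, #6, #7}
  D2: {#1, #3, #4, #5, #6, #7}
  D3: {#1, #4, #5, #6, #7}
  D4: {#1, #2, #4, #5, #6, #7}
No single site covers all 7 demand points.
But {D2, D4} covers everything, so the minimum is 2.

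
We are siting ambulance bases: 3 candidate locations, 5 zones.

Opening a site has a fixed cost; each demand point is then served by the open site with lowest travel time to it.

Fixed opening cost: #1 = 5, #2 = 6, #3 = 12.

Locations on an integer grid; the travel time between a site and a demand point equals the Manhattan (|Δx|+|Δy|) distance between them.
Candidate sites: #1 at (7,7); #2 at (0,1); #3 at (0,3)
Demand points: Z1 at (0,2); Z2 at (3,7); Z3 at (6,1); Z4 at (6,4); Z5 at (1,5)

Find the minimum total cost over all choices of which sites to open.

31

Open {#1, #2}: assign each demand point to its cheapest open site.
  Z1→#2 1, Z2→#1 4, Z3→#2 6, Z4→#1 4, Z5→#2 5
  travel time 20, fixed 11 → total 31.
Compare {#2}: travel time 30 + fixed 6 = 36.
Compare {#1, #3}: travel time 19 + fixed 17 = 36.
Compare {#3}: travel time 26 + fixed 12 = 38.
All other subsets cost ≥ 36. Minimum total cost: 31.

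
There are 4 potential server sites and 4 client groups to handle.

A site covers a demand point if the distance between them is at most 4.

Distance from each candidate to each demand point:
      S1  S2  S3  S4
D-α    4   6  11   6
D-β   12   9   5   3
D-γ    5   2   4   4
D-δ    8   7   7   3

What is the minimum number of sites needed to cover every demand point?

2

Coverage sets (demand points within 4 of each site):
  D-α: {S1}
  D-β: {S4}
  D-γ: {S2, S3, S4}
  D-δ: {S4}
No single site covers all 4 demand points.
But {D-α, D-γ} covers everything, so the minimum is 2.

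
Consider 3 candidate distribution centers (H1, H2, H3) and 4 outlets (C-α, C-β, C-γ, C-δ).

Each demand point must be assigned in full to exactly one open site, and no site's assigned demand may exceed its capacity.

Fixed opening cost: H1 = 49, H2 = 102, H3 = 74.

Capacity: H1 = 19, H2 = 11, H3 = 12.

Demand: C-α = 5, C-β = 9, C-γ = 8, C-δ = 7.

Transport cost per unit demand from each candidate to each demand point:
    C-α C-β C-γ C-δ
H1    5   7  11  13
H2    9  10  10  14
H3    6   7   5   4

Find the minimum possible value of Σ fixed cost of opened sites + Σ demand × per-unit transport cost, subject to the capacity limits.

332

Open {H1, H3}; cheapest assignment that respects the capacities:
  H1 (cap 19, load 17): C-β, C-γ — cost 9×7 + 8×11 = 151
  H3 (cap 12, load 12): C-α, C-δ — cost 5×6 + 7×4 = 58
  Shipping 209, fixed 123 → total 332.
  Any other capacity-feasible assignment to {H1, H3} ships for at least 209.
Compare {H1, H2, H3}: its best feasible assignment gives total 421.
Every other set of open sites that can feasibly serve all demand totals ≥ 421 even under its best assignment. Minimum: 332.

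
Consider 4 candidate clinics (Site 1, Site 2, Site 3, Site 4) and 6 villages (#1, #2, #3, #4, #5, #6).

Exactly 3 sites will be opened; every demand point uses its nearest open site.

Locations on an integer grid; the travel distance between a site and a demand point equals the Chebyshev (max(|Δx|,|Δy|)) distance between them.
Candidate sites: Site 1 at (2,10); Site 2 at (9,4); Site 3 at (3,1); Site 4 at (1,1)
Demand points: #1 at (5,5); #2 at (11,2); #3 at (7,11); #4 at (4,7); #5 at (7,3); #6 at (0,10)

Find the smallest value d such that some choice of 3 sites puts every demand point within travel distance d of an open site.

5

Open {Site 1, Site 2, Site 3}.
  Farthest demand point is #3 at travel distance 5 (to Site 1); all others are ≤ 5.
With {Site 1, Site 2, Site 4} the worst case is 5.
With {Site 1, Site 3, Site 4} the worst case is 8.
No size-3 selection achieves below 5.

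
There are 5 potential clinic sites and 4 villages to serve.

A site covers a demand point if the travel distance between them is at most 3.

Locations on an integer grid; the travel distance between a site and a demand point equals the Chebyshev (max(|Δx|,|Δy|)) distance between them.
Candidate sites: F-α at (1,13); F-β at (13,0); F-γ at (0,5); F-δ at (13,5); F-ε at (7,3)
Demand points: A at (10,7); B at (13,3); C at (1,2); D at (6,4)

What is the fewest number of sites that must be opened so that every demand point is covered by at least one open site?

3

Coverage sets (demand points within 3 of each site):
  F-α: {}
  F-β: {B}
  F-γ: {C}
  F-δ: {A, B}
  F-ε: {D}
No 2 sites suffice: every size-2 union leaves at least one demand point uncovered.
But {F-γ, F-δ, F-ε} covers everything, so the minimum is 3.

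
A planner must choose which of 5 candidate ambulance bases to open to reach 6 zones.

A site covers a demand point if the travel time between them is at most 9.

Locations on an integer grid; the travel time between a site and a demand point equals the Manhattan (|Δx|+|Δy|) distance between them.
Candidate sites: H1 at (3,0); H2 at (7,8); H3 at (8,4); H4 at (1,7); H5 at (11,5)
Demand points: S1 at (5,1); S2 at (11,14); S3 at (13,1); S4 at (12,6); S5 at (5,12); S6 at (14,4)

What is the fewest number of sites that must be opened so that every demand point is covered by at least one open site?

2

Coverage sets (demand points within 9 of each site):
  H1: {S1}
  H2: {S1, S4, S5}
  H3: {S1, S3, S4, S6}
  H4: {S5}
  H5: {S2, S3, S4, S6}
No single site covers all 6 demand points.
But {H2, H5} covers everything, so the minimum is 2.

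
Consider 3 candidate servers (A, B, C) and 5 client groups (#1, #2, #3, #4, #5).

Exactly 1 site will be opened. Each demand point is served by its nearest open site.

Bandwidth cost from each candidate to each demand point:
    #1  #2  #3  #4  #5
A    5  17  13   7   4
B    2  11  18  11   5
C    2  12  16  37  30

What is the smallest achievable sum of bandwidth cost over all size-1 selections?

Open {A}.
  #1→A 5, #2→A 17, #3→A 13, #4→A 7, #5→A 4  ⇒ total 46.
Compare {B}: total 47.
Compare {C}: total 97.

46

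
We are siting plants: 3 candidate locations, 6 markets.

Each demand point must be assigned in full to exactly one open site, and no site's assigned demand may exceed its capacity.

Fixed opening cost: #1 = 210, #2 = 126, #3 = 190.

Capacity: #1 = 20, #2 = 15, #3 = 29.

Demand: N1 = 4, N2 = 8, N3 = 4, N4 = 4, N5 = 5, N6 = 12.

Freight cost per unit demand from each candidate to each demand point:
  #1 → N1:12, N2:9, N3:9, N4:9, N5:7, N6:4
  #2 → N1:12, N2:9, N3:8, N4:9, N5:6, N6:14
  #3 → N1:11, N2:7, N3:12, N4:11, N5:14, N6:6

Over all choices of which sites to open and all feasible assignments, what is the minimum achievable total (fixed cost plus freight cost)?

Open {#2, #3}; cheapest assignment that respects the capacities:
  #2 (cap 15, load 13): N3, N4, N5 — cost 4×8 + 4×9 + 5×6 = 98
  #3 (cap 29, load 24): N1, N2, N6 — cost 4×11 + 8×7 + 12×6 = 172
  Shipping 270, fixed 316 → total 586.
  Any other capacity-feasible assignment to {#2, #3} ships for at least 270.
Compare {#1, #3}: its best feasible assignment gives total 675.
Compare {#1, #2, #3}: its best feasible assignment gives total 772.
Every other set of open sites that can feasibly serve all demand totals ≥ 675 even under its best assignment. Minimum: 586.

586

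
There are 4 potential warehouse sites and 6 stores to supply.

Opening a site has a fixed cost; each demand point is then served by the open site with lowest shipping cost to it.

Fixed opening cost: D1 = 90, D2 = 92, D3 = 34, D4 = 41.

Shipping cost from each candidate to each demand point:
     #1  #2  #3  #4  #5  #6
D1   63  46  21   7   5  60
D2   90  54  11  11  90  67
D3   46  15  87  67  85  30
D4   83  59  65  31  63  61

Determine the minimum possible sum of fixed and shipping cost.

248

Open {D1, D3}: assign each demand point to its cheapest open site.
  #1→D3 46, #2→D3 15, #3→D1 21, #4→D1 7, #5→D1 5, #6→D3 30
  shipping cost 124, fixed 124 → total 248.
Compare {D1, D3, D4}: shipping cost 124 + fixed 165 = 289.
Compare {D1}: shipping cost 202 + fixed 90 = 292.
Compare {D2, D3}: shipping cost 198 + fixed 126 = 324.
All other subsets cost ≥ 289. Minimum total cost: 248.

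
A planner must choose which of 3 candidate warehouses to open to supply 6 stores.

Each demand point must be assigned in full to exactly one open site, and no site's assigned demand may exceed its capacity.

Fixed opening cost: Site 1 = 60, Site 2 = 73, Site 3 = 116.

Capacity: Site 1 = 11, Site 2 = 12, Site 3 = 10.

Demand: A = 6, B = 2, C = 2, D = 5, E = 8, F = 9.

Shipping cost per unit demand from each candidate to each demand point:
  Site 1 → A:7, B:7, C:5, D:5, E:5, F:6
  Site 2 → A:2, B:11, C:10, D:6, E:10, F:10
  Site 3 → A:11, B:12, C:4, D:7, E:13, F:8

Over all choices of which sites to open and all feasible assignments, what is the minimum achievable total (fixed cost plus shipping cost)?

471

Open {Site 1, Site 2, Site 3}; cheapest assignment that respects the capacities:
  Site 1 (cap 11, load 11): B, F — cost 2×7 + 9×6 = 68
  Site 2 (cap 12, load 11): A, D — cost 6×2 + 5×6 = 42
  Site 3 (cap 10, load 10): C, E — cost 2×4 + 8×13 = 112
  Shipping 222, fixed 249 → total 471.
  Any other capacity-feasible assignment to {Site 1, Site 2, Site 3} ships for at least 222.
Total demand is 32 and no other set of sites has combined capacity ≥ 32, so {Site 1, Site 2, Site 3} is the only feasible choice of open sites. Minimum: 471.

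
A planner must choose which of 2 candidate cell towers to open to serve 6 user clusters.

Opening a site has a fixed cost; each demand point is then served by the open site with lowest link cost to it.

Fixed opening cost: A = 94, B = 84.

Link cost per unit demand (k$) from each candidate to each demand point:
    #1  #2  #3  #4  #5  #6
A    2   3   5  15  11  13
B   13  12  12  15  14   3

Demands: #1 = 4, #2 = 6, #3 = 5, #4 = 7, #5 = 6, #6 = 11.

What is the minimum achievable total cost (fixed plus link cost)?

433

Open {A, B}: assign each demand point to its cheapest open site.
  #1→A 4×2=8, #2→A 6×3=18, #3→A 5×5=25, #4→A 7×15=105, #5→A 6×11=66, #6→B 11×3=33
  link cost 255, fixed 178 → total 433.
Compare {A}: link cost 365 + fixed 94 = 459.
Compare {B}: link cost 406 + fixed 84 = 490.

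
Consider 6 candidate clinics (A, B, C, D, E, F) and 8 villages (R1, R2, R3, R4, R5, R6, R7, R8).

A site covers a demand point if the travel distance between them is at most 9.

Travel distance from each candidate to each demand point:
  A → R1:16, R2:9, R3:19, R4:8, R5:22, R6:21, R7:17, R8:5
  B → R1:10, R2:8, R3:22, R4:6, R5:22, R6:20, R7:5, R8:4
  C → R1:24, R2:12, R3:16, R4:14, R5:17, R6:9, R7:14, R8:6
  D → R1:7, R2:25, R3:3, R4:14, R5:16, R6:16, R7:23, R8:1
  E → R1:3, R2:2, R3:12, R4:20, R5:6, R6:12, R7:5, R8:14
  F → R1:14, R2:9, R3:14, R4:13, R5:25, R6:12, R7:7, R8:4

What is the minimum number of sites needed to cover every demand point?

4

Coverage sets (demand points within 9 of each site):
  A: {R2, R4, R8}
  B: {R2, R4, R7, R8}
  C: {R6, R8}
  D: {R1, R3, R8}
  E: {R1, R2, R5, R7}
  F: {R2, R7, R8}
No 3 sites suffice: every size-3 union leaves at least one demand point uncovered.
But {A, C, D, E} covers everything, so the minimum is 4.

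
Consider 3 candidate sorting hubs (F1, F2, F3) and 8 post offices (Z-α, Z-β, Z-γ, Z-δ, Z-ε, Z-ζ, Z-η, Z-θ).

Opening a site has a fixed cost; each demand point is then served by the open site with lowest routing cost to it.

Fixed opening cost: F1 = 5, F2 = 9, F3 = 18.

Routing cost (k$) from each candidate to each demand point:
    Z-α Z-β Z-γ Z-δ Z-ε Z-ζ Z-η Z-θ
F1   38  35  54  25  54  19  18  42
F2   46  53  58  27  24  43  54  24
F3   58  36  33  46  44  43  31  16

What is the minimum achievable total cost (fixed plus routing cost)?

240

Open {F1, F2, F3}: assign each demand point to its cheapest open site.
  Z-α→F1 38, Z-β→F1 35, Z-γ→F3 33, Z-δ→F1 25, Z-ε→F2 24, Z-ζ→F1 19, Z-η→F1 18, Z-θ→F3 16
  routing cost 208, fixed 32 → total 240.
Compare {F1, F2}: routing cost 237 + fixed 14 = 251.
Compare {F1, F3}: routing cost 228 + fixed 23 = 251.
Compare {F2, F3}: routing cost 256 + fixed 27 = 283.
All other subsets cost ≥ 251. Minimum total cost: 240.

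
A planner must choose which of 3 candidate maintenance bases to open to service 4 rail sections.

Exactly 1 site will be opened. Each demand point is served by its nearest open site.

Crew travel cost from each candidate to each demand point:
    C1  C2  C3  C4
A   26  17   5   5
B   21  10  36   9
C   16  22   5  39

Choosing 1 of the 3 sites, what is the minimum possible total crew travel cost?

53

Open {A}.
  C1→A 26, C2→A 17, C3→A 5, C4→A 5  ⇒ total 53.
Compare {B}: total 76.
Compare {C}: total 82.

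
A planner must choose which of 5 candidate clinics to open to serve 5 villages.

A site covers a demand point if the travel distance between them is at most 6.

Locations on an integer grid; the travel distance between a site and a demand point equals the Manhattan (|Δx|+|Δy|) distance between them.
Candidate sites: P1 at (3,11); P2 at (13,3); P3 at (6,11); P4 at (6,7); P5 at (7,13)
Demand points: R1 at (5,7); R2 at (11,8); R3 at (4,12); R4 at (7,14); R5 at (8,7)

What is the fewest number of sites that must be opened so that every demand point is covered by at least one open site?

2

Coverage sets (demand points within 6 of each site):
  P1: {R1, R3}
  P2: {}
  P3: {R1, R3, R4, R5}
  P4: {R1, R2, R5}
  P5: {R3, R4}
No single site covers all 5 demand points.
But {P3, P4} covers everything, so the minimum is 2.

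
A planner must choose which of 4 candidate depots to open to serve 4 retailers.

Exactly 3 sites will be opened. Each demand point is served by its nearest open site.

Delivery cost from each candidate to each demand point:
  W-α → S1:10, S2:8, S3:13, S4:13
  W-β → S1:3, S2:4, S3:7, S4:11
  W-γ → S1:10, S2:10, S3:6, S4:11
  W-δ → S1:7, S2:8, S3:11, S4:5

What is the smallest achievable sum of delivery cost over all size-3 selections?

Open {W-β, W-γ, W-δ}.
  S1→W-β 3, S2→W-β 4, S3→W-γ 6, S4→W-δ 5  ⇒ total 18.
Compare {W-α, W-β, W-δ}: total 19.
Compare {W-α, W-β, W-γ}: total 24.
No size-3 selection does better; minimum is 18.

18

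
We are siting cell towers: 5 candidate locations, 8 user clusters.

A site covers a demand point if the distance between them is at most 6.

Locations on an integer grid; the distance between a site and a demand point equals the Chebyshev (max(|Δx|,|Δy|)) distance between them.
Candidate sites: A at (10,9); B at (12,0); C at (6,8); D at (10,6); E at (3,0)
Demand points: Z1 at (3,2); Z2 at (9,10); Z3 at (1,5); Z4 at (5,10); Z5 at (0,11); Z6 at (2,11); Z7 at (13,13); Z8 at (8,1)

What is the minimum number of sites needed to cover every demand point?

Coverage sets (demand points within 6 of each site):
  A: {Z2, Z4, Z7}
  B: {Z8}
  C: {Z1, Z2, Z3, Z4, Z5, Z6}
  D: {Z2, Z4, Z8}
  E: {Z1, Z3, Z8}
No 2 sites suffice: every size-2 union leaves at least one demand point uncovered.
But {A, B, C} covers everything, so the minimum is 3.

3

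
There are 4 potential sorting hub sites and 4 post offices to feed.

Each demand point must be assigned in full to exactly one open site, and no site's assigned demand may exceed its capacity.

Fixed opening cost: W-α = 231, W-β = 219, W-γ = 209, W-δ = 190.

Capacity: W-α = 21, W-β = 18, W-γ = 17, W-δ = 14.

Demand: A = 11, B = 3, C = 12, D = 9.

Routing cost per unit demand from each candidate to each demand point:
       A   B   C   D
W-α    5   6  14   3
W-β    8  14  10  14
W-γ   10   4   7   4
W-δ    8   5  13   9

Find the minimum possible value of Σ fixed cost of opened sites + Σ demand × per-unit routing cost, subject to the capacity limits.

Open {W-α, W-γ}; cheapest assignment that respects the capacities:
  W-α (cap 21, load 20): A, D — cost 11×5 + 9×3 = 82
  W-γ (cap 17, load 15): B, C — cost 3×4 + 12×7 = 96
  Shipping 178, fixed 440 → total 618.
  Any other capacity-feasible assignment to {W-α, W-γ} ships for at least 178.
Compare {W-α, W-β}: its best feasible assignment gives total 694.
Compare {W-α, W-δ}: its best feasible assignment gives total 719.
Every other set of open sites that can feasibly serve all demand totals ≥ 694 even under its best assignment. Minimum: 618.

618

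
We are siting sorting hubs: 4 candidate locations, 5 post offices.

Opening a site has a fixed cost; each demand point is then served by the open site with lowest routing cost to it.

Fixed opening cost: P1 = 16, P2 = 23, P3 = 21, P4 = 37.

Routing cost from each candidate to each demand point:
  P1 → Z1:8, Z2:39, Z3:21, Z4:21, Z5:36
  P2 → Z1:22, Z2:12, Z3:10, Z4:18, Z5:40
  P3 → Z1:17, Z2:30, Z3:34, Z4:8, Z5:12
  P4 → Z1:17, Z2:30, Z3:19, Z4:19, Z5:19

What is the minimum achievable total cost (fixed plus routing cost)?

Open {P2, P3}: assign each demand point to its cheapest open site.
  Z1→P3 17, Z2→P2 12, Z3→P2 10, Z4→P3 8, Z5→P3 12
  routing cost 59, fixed 44 → total 103.
Compare {P1, P2, P3}: routing cost 50 + fixed 60 = 110.
Compare {P1, P3}: routing cost 79 + fixed 37 = 116.
Compare {P3}: routing cost 101 + fixed 21 = 122.
All other subsets cost ≥ 110. Minimum total cost: 103.

103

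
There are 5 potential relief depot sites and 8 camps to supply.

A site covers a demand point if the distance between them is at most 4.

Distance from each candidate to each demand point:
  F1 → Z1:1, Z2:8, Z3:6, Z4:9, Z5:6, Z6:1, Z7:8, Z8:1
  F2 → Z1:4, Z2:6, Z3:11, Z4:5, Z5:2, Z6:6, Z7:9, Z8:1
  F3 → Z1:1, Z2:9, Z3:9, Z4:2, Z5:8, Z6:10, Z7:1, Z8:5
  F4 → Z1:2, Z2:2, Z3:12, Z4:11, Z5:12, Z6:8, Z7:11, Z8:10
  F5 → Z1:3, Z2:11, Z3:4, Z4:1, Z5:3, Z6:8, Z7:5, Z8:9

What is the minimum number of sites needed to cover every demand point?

Coverage sets (demand points within 4 of each site):
  F1: {Z1, Z6, Z8}
  F2: {Z1, Z5, Z8}
  F3: {Z1, Z4, Z7}
  F4: {Z1, Z2}
  F5: {Z1, Z3, Z4, Z5}
No 3 sites suffice: every size-3 union leaves at least one demand point uncovered.
But {F1, F3, F4, F5} covers everything, so the minimum is 4.

4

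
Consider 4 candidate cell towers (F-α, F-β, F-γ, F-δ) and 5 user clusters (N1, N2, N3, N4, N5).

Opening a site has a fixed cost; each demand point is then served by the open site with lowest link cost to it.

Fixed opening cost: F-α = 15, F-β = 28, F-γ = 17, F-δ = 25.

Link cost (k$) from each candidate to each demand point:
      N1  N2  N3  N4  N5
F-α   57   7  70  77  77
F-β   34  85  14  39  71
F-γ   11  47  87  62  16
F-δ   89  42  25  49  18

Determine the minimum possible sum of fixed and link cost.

147

Open {F-α, F-β, F-γ}: assign each demand point to its cheapest open site.
  N1→F-γ 11, N2→F-α 7, N3→F-β 14, N4→F-β 39, N5→F-γ 16
  link cost 87, fixed 60 → total 147.
Compare {F-α, F-γ, F-δ}: link cost 108 + fixed 57 = 165.
Compare {F-β, F-γ}: link cost 127 + fixed 45 = 172.
Compare {F-α, F-β, F-γ, F-δ}: link cost 87 + fixed 85 = 172.
All other subsets cost ≥ 165. Minimum total cost: 147.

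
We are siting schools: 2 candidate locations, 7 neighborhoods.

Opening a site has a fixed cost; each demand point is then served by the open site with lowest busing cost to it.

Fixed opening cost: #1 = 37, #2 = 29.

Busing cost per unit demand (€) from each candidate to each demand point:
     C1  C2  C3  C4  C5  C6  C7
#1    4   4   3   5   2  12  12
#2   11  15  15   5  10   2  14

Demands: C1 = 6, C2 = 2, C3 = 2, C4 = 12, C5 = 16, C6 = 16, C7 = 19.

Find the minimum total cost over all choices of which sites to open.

Open {#1, #2}: assign each demand point to its cheapest open site.
  C1→#1 6×4=24, C2→#1 2×4=8, C3→#1 2×3=6, C4→#1 12×5=60, C5→#1 16×2=32, C6→#2 16×2=32, C7→#1 19×12=228
  busing cost 390, fixed 66 → total 456.
Compare {#1}: busing cost 550 + fixed 37 = 587.
Compare {#2}: busing cost 644 + fixed 29 = 673.

456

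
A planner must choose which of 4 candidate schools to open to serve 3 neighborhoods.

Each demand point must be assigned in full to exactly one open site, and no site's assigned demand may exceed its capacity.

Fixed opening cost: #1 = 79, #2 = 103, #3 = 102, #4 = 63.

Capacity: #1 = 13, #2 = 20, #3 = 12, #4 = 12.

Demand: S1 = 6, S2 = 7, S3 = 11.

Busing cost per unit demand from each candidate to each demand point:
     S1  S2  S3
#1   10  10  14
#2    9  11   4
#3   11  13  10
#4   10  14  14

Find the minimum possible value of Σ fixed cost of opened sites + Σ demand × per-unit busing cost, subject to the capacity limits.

Open {#2, #4}; cheapest assignment that respects the capacities:
  #2 (cap 20, load 18): S2, S3 — cost 7×11 + 11×4 = 121
  #4 (cap 12, load 6): S1 — cost 6×10 = 60
  Shipping 181, fixed 166 → total 347.
  Any other capacity-feasible assignment to {#2, #4} ships for at least 181.
Compare {#1, #2}: its best feasible assignment gives total 350.
Compare {#2, #3}: its best feasible assignment gives total 392.
Every other set of open sites that can feasibly serve all demand totals ≥ 350 even under its best assignment. Minimum: 347.

347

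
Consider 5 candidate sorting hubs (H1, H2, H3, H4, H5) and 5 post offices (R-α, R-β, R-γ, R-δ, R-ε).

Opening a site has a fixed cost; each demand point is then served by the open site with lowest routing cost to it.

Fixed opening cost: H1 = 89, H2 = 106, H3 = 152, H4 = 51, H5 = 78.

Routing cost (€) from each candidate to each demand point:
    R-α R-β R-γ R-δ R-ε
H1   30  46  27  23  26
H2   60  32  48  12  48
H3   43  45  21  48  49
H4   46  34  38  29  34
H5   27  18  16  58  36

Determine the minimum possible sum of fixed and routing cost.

232

Open {H4}: assign each demand point to its cheapest open site.
  R-α→H4 46, R-β→H4 34, R-γ→H4 38, R-δ→H4 29, R-ε→H4 34
  routing cost 181, fixed 51 → total 232.
Compare {H5}: routing cost 155 + fixed 78 = 233.
Compare {H1}: routing cost 152 + fixed 89 = 241.
Compare {H4, H5}: routing cost 124 + fixed 129 = 253.
All other subsets cost ≥ 233. Minimum total cost: 232.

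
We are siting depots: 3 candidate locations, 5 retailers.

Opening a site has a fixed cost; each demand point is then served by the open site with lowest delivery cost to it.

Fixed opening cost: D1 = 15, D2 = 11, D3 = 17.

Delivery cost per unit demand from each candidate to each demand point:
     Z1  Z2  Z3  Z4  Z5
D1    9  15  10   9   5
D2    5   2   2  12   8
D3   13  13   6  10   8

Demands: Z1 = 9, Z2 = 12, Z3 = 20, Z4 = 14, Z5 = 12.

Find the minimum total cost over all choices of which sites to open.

321

Open {D1, D2}: assign each demand point to its cheapest open site.
  Z1→D2 9×5=45, Z2→D2 12×2=24, Z3→D2 20×2=40, Z4→D1 14×9=126, Z5→D1 12×5=60
  delivery cost 295, fixed 26 → total 321.
Compare {D1, D2, D3}: delivery cost 295 + fixed 43 = 338.
Compare {D2, D3}: delivery cost 345 + fixed 28 = 373.
Compare {D2}: delivery cost 373 + fixed 11 = 384.
All other subsets cost ≥ 338. Minimum total cost: 321.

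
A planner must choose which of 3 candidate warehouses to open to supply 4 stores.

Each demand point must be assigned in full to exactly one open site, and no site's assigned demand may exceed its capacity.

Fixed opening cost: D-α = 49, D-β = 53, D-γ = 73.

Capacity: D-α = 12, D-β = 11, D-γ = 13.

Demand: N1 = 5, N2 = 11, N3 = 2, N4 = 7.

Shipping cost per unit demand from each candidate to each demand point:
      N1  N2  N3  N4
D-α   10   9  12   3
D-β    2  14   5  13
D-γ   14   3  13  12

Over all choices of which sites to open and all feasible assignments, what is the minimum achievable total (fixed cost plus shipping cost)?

249

Open {D-α, D-β, D-γ}; cheapest assignment that respects the capacities:
  D-α (cap 12, load 7): N4 — cost 7×3 = 21
  D-β (cap 11, load 7): N1, N3 — cost 5×2 + 2×5 = 20
  D-γ (cap 13, load 11): N2 — cost 11×3 = 33
  Shipping 74, fixed 175 → total 249.
  Any other capacity-feasible assignment to {D-α, D-β, D-γ} ships for at least 74.
Compare {D-α, D-γ}: its best feasible assignment gives total 252.
Every other set of open sites that can feasibly serve all demand totals ≥ 252 even under its best assignment. Minimum: 249.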